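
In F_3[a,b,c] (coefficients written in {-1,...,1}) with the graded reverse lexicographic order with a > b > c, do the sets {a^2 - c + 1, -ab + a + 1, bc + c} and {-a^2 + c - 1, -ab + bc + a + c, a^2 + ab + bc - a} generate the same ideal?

No, the ideals differ.

Equality of ideals is decidable: compute both reduced Gröbner bases (unique for the ordering) and check whether they agree.
Buchberger on the first generating set:
f_1 = a^2 - c + 1, LT = a^2.
f_2 = -ab + a + 1, LT = ab.
f_3 = bc + c, LT = bc.

S(f_1,f_2): lcm = a^2b. S = a^2 - bc + a + b.
  leading term a^2: subtract (1)·f_1 from a^2 - bc + a + b → -bc + a + b + c - 1
  leading term bc: subtract (-1)·f_3 from -bc + a + b + c - 1 → a + b - c - 1
  leading term a: no divisor's leading term divides it; move a to the remainder.
  leading term b: no divisor's leading term divides it; move b to the remainder.
  leading term c: no divisor's leading term divides it; move -c to the remainder.
  leading term 1: no divisor's leading term divides it; move -1 to the remainder.
  remainder a + b - c - 1 ≠ 0; add g_4 = a + b - c - 1 to the basis.

S(f_2,f_3): lcm = abc. S = ac - c.
  leading term ac: subtract (c)·g_4 from ac - c → -bc + c^2
  leading term bc: subtract (-1)·f_3 from -bc + c^2 → c^2 + c
  leading term c^2: no divisor's leading term divides it; move c^2 to the remainder.
  leading term c: no divisor's leading term divides it; move c to the remainder.
  remainder c^2 + c ≠ 0; add g_5 = c^2 + c to the basis.

S(f_2,g_4): lcm = ab. S = -b^2 + bc - a + b - 1.
  leading term b^2: no divisor's leading term divides it; move -b^2 to the remainder.
  leading term bc: subtract (1)·f_3 from bc - a + b - 1 → -a + b - c - 1
  leading term a: subtract (-1)·g_4 from -a + b - c - 1 → -b + c + 1
  leading term b: no divisor's leading term divides it; move -b to the remainder.
  leading term c: no divisor's leading term divides it; move c to the remainder.
  leading term 1: no divisor's leading term divides it; move 1 to the remainder.
  remainder -b^2 - b + c + 1 ≠ 0; add g_6 = -b^2 - b + c + 1 to the basis.

The other S-polynomials (S(f_1,f_3), S(f_1,g_4), S(f_3,g_4), S(f_1,g_5), S(f_2,g_5), S(f_3,g_5), S(g_4,g_5), S(f_1,g_6), S(f_2,g_6), S(f_3,g_6), S(g_4,g_6), S(g_5,g_6)) all reduce to 0 modulo the current basis, so we have a Gröbner basis.
Inter-reduce: drop elements whose leading term is divisible by another's, tail-reduce, and make monic.
Reduced Gröbner basis: {b^2 + b - c - 1, bc + c, c^2 + c, a + b - c - 1}.

Buchberger on the second generating set:
h_1 = -a^2 + c - 1, LT = a^2.
h_2 = -ab + bc + a + c, LT = ab.
h_3 = a^2 + ab + bc - a, LT = a^2.

S(h_1,h_2): lcm = a^2b. S = abc + a^2 + ac - bc + b.
  leading term abc: subtract (-c)·h_2 from abc + a^2 + ac - bc + b → bc^2 + a^2 - ac - bc + c^2 + b
  leading term bc^2: no divisor's leading term divides it; move bc^2 to the remainder.
  leading term a^2: subtract (-1)·h_1 from a^2 - ac - bc + c^2 + b → -ac - bc + c^2 + b + c - 1
  leading term ac: no divisor's leading term divides it; move -ac to the remainder.
  leading term bc: no divisor's leading term divides it; move -bc to the remainder.
  leading term c^2: no divisor's leading term divides it; move c^2 to the remainder.
  leading term b: no divisor's leading term divides it; move b to the remainder.
  leading term c: no divisor's leading term divides it; move c to the remainder.
  leading term 1: no divisor's leading term divides it; move -1 to the remainder.
  remainder bc^2 - ac - bc + c^2 + b + c - 1 ≠ 0; add k_4 = bc^2 - ac - bc + c^2 + b + c - 1 to the basis.

S(h_1,h_3): lcm = a^2. S = -ab - bc + a - c + 1.
  leading term ab: subtract (1)·h_2 from -ab - bc + a - c + 1 → bc + c + 1
  leading term bc: no divisor's leading term divides it; move bc to the remainder.
  leading term c: no divisor's leading term divides it; move c to the remainder.
  leading term 1: no divisor's leading term divides it; move 1 to the remainder.
  remainder bc + c + 1 ≠ 0; add k_5 = bc + c + 1 to the basis.

S(h_2,k_5): lcm = abc. S = -bc^2 + ac - c^2 - a.
  leading term bc^2: subtract (-1)·k_4 from -bc^2 + ac - c^2 - a → -bc - a + b + c - 1
  leading term bc: subtract (-1)·k_5 from -bc - a + b + c - 1 → -a + b - c
  leading term a: no divisor's leading term divides it; move -a to the remainder.
  leading term b: no divisor's leading term divides it; move b to the remainder.
  leading term c: no divisor's leading term divides it; move -c to the remainder.
  remainder -a + b - c ≠ 0; add k_6 = -a + b - c to the basis.

S(k_4,k_5): lcm = bc^2. S = -ac - bc + b - 1.
  leading term ac: subtract (c)·k_6 from -ac - bc + b - 1 → bc + c^2 + b - 1
  leading term bc: subtract (1)·k_5 from bc + c^2 + b - 1 → c^2 + b - c + 1
  leading term c^2: no divisor's leading term divides it; move c^2 to the remainder.
  leading term b: no divisor's leading term divides it; move b to the remainder.
  leading term c: no divisor's leading term divides it; move -c to the remainder.
  leading term 1: no divisor's leading term divides it; move 1 to the remainder.
  remainder c^2 + b - c + 1 ≠ 0; add k_7 = c^2 + b - c + 1 to the basis.

S(h_2,k_6): lcm = ab. S = b^2 + bc - a - c.
  leading term b^2: no divisor's leading term divides it; move b^2 to the remainder.
  leading term bc: subtract (1)·k_5 from bc - a - c → -a + c - 1
  leading term a: subtract (1)·k_6 from -a + c - 1 → -b - c - 1
  leading term b: no divisor's leading term divides it; move -b to the remainder.
  leading term c: no divisor's leading term divides it; move -c to the remainder.
  leading term 1: no divisor's leading term divides it; move -1 to the remainder.
  remainder b^2 - b - c - 1 ≠ 0; add k_8 = b^2 - b - c - 1 to the basis.

The other S-polynomials (S(h_2,h_3), S(h_1,k_4), S(h_2,k_4), S(h_3,k_4), S(h_1,k_5), S(h_3,k_5), S(h_1,k_6), S(h_3,k_6), S(k_4,k_6), S(k_5,k_6), S(h_1,k_7), S(h_2,k_7), S(h_3,k_7), S(k_4,k_7), S(k_5,k_7), S(k_6,k_7), S(h_1,k_8), S(h_2,k_8), S(h_3,k_8), S(k_4,k_8), S(k_5,k_8), S(k_6,k_8), S(k_7,k_8)) all reduce to 0 modulo the current basis, so we have a Gröbner basis.
Inter-reduce: drop elements whose leading term is divisible by another's, tail-reduce, and make monic.
Reduced Gröbner basis: {b^2 - b - c - 1, bc + c + 1, c^2 + b - c + 1, a - b + c}.

The bases are distinct; the ideals are different.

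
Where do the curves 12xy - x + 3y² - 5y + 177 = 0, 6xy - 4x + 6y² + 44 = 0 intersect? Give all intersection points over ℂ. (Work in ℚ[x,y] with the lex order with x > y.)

{(5, -4), (-25/3 - 10*sqrt(6)*I/9, 5/3 - 2*sqrt(6)*I/9), (-25/3 + 10*sqrt(6)*I/9, 5/3 + 2*sqrt(6)*I/9)}

Compute a lex Gröbner basis by Buchberger's algorithm.
f_1 = 12xy - x + 3y² - 5y + 177, LT = xy.
f_2 = 6xy - 4x + 6y² + 44, LT = xy.

S(f_1,f_2): lcm = xy. S = 7/12x - ¾y² - 5/12y + 89/12.
  reduce S modulo (f_1, f_2):
  remainder 7/12x - ¾y² - 5/12y + 89/12 ≠ 0; add h_3 = 7/12x - ¾y² - 5/12y + 89/12 to the basis.

S(f_1,h_3): lcm = xy. S = -1/12x + 9/7y³ + 27/28y² - 1103/84y + 59/4.
  reduce S modulo (f_1, f_2, h_3):
  remainder 9/7y³ + 6/7y² - 277/21y + 332/21 ≠ 0; add h_4 = 9/7y³ + 6/7y² - 277/21y + 332/21 to the basis.

The other S-polynomials (S(f_2,h_3), S(f_1,h_4), S(f_2,h_4), S(h_3,h_4)) all reduce to 0 modulo the current basis, so we have a Gröbner basis.
Inter-reduce: drop elements whose leading term is divisible by another's, tail-reduce, and make monic.
Reduced Gröbner basis: {x - 9/7y² - 5/7y + 89/7, y³ + ⅔y² - 277/27y + 332/27}.

Elimination: the polynomial y³ + ⅔y² - 277/27y + 332/27 lies in the elimination ideal for y, so y ∈ {-4, 5/3 - 2*sqrt(6)*I/9, 5/3 + 2*sqrt(6)*I/9}. For each such y, the remaining basis elements (now univariate) give the rest of the solution.
  y = -4: the earlier basis element becomes x - 5 = 0, giving x = 5 — point (5, -4).
  y = 5/3 - 2*sqrt(6)*I/9: the earlier basis element becomes x + 25/3 + 10*sqrt(6)*I/9 = 0, giving x = -25/3 - 10*sqrt(6)*I/9 — point (-25/3 - 10*sqrt(6)*I/9, 5/3 - 2*sqrt(6)*I/9).
  y = 5/3 + 2*sqrt(6)*I/9: the earlier basis element becomes x + 25/3 - 10*sqrt(6)*I/9 = 0, giving x = -25/3 + 10*sqrt(6)*I/9 — point (-25/3 + 10*sqrt(6)*I/9, 5/3 + 2*sqrt(6)*I/9).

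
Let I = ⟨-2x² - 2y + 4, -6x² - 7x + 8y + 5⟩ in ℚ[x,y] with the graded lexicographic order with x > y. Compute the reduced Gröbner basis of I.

f_1 = -2x² - 2y + 4, LT = x².
f_2 = -6x² - 7x + 8y + 5, LT = x².

S(f_1,f_2): lcm = x². S = -7/6x + 7/3y - 7/6.
  leading term x: no divisor's leading term divides it; move -7/6x to the remainder.
  leading term y: no divisor's leading term divides it; move 7/3y to the remainder.
  leading term 1: no divisor's leading term divides it; move -7/6 to the remainder.
  remainder -7/6x + 7/3y - 7/6 ≠ 0; add g_3 = -7/6x + 7/3y - 7/6 to the basis.

S(f_1,g_3): lcm = x². S = 2xy - x + y - 2.
  leading term xy: subtract (-12/7y)·g_3 from 2xy - x + y - 2 → 4y² - x - y - 2
  leading term y²: no divisor's leading term divides it; move 4y² to the remainder.
  leading term x: subtract (6/7)·g_3 from -x - y - 2 → -3y - 1
  leading term y: no divisor's leading term divides it; move -3y to the remainder.
  leading term 1: no divisor's leading term divides it; move -1 to the remainder.
  remainder 4y² - 3y - 1 ≠ 0; add g_4 = 4y² - 3y - 1 to the basis.

The other S-polynomials (S(f_2,g_3), S(f_1,g_4), S(f_2,g_4), S(g_3,g_4)) all reduce to 0 modulo the current basis, so we have a Gröbner basis.
Inter-reduce: drop elements whose leading term is divisible by another's, tail-reduce, and make monic.

G = {y² - ¾y - ¼, x - 2y + 1}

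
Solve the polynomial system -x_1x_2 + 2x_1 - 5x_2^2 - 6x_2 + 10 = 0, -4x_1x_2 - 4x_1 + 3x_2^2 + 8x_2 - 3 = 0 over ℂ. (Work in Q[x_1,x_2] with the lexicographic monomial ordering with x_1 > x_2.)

{(1, 1), (-43/24 + 37*sqrt(1633)/552, -3/2 - sqrt(1633)/46), (-37*sqrt(1633)/552 - 43/24, -3/2 + sqrt(1633)/46)}

Compute a lex Gröbner basis by Buchberger's algorithm.
f_1 = -x_1x_2 + 2x_1 - 5x_2^2 - 6x_2 + 10, LT = x_1x_2.
f_2 = -4x_1x_2 - 4x_1 + 3x_2^2 + 8x_2 - 3, LT = x_1x_2.

S(f_1,f_2): lcm = x_1x_2. S = -3x_1 + 23/4x_2^2 + 8x_2 - 43/4.
  reduce S modulo (f_1, f_2):
  remainder -3x_1 + 23/4x_2^2 + 8x_2 - 43/4 ≠ 0; add h_3 = -3x_1 + 23/4x_2^2 + 8x_2 - 43/4 to the basis.

S(f_1,h_3): lcm = x_1x_2. S = -2x_1 + 23/12x_2^3 + 23/3x_2^2 + 29/12x_2 - 10.
  reduce S modulo (f_1, f_2, h_3):
  remainder 23/12x_2^3 + 23/6x_2^2 - 35/12x_2 - 17/6 ≠ 0; add h_4 = 23/12x_2^3 + 23/6x_2^2 - 35/12x_2 - 17/6 to the basis.

The other S-polynomials (S(f_2,h_3), S(f_1,h_4), S(f_2,h_4), S(h_3,h_4)) all reduce to 0 modulo the current basis, so we have a Gröbner basis.
Inter-reduce: drop elements whose leading term is divisible by another's, tail-reduce, and make monic.
Reduced Gröbner basis: {x_1 - 23/12x_2^2 - 8/3x_2 + 43/12, x_2^3 + 2x_2^2 - 35/23x_2 - 34/23}.

Since the basis is lex-ordered, x_2^3 + 2x_2^2 - 35/23x_2 - 34/23 is univariate in x_2. Its roots are {1, -3/2 - sqrt(1633)/46, -3/2 + sqrt(1633)/46}. Back-substituting each root into the other basis elements fixes the other coordinates.
  x_2 = 1: the earlier basis element becomes x_1 - 1 = 0, giving x_1 = 1 — point (1, 1).
  x_2 = -3/2 - sqrt(1633)/46: the earlier basis element becomes x_1 - 37*sqrt(1633)/552 + 43/24 = 0, giving x_1 = -43/24 + 37*sqrt(1633)/552 — point (-43/24 + 37*sqrt(1633)/552, -3/2 - sqrt(1633)/46).
  x_2 = -3/2 + sqrt(1633)/46: the earlier basis element becomes x_1 + 43/24 + 37*sqrt(1633)/552 = 0, giving x_1 = -37*sqrt(1633)/552 - 43/24 — point (-37*sqrt(1633)/552 - 43/24, -3/2 + sqrt(1633)/46).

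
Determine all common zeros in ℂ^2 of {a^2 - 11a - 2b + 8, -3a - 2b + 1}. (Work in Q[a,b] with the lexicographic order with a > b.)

{(7, -10), (1, -1)}

Compute a lex Gröbner basis by Buchberger's algorithm.
f_1 = a^2 - 11a - 2b + 8, LT = a^2.
f_2 = -3a - 2b + 1, LT = a.

S(f_1,f_2): lcm = a^2. S = -2/3ab - 32/3a - 2b + 8.
  leading term ab: subtract (2/9b)·f_2 from -2/3ab - 32/3a - 2b + 8 → -32/3a + 4/9b^2 - 20/9b + 8
  leading term a: subtract (32/9)·f_2 from -32/3a + 4/9b^2 - 20/9b + 8 → 4/9b^2 + 44/9b + 40/9
  leading term b^2: no divisor's leading term divides it; move 4/9b^2 to the remainder.
  leading term b: no divisor's leading term divides it; move 44/9b to the remainder.
  leading term 1: no divisor's leading term divides it; move 40/9 to the remainder.
  remainder 4/9b^2 + 44/9b + 40/9 ≠ 0; add h_3 = 4/9b^2 + 44/9b + 40/9 to the basis.

The other S-polynomials (S(f_1,h_3), S(f_2,h_3)) all reduce to 0 modulo the current basis, so we have a Gröbner basis.
Inter-reduce: drop elements whose leading term is divisible by another's, tail-reduce, and make monic.
Reduced Gröbner basis: {a + 2/3b - 1/3, b^2 + 11b + 10}.

Since the basis is lex-ordered, b^2 + 11b + 10 is univariate in b. Its roots are {-10, -1}. Back-substituting each root into the other basis elements fixes the other coordinates.
  b = -10: the earlier basis element becomes a - 7 = 0, giving a = 7 — point (7, -10).
  b = -1: the earlier basis element becomes a - 1 = 0, giving a = 1 — point (1, -1).
Check: every point annihilates each of the original generators.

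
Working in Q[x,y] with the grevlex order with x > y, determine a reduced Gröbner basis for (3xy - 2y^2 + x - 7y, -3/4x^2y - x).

f_1 = 3xy - 2y^2 + x - 7y, LT = xy.
f_2 = -3/4x^2y - x, LT = x^2y.

S(f_1,f_2): lcm = x^2y. S = -2/3xy^2 + 1/3x^2 - 7/3xy - 4/3x.
  reduce S modulo (f_1, f_2):
  remainder -4/9y^3 + 1/3x^2 - 80/27y^2 - 17/27x - 133/27y ≠ 0; add g_3 = -4/9y^3 + 1/3x^2 - 80/27y^2 - 17/27x - 133/27y to the basis.

S(f_1,g_3): lcm = xy^3. S = -2/3y^4 + 3/4x^3 - 19/3xy^2 - 7/3y^3 - 17/12x^2 - 133/12xy.
  reduce S modulo (f_1, f_2, g_3):
  remainder 3/4x^3 - 3x^2 + 4/3y^2 + 19/3x + 14/3y ≠ 0; add g_4 = 3/4x^3 - 3x^2 + 4/3y^2 + 19/3x + 14/3y to the basis.

The other S-polynomials (S(f_2,g_3), S(f_1,g_4), S(f_2,g_4), S(g_3,g_4)) all reduce to 0 modulo the current basis, so we have a Gröbner basis.
Inter-reduce: drop elements whose leading term is divisible by another's, tail-reduce, and make monic.

G = {x^3 - 4x^2 + 16/9y^2 + 76/9x + 56/9y, y^3 - 3/4x^2 + 20/3y^2 + 17/12x + 133/12y, xy - 2/3y^2 + 1/3x - 7/3y}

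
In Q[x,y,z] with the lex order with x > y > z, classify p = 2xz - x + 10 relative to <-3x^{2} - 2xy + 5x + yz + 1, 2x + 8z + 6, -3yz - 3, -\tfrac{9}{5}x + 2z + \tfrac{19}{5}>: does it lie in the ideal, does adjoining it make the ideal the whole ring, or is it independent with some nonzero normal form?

Adjoining 2xz - x + 10 makes the ideal the whole ring: the system is inconsistent.

First compute the reduced Gröbner basis of I by Buchberger's algorithm.
f_1 = -3x^{2} - 2xy + 5x + yz + 1, LT = x^{2}.
f_2 = 2x + 8z + 6, LT = x.
f_3 = -3yz - 3, LT = yz.
f_4 = -\tfrac{9}{5}x + 2z + \tfrac{19}{5}, LT = x.

S(f_1,f_2): lcm = x^{2}. S = \tfrac{2}{3}xy - 4xz - \tfrac{14}{3}x - \tfrac{1}{3}yz - \tfrac{1}{3}.
  leading term xy: subtract (\tfrac{1}{3}y)·f_2 from \tfrac{2}{3}xy - 4xz - \tfrac{14}{3}x - \tfrac{1}{3}yz - \tfrac{1}{3} → -4xz - \tfrac{14}{3}x - 3yz - 2y - \tfrac{1}{3}
  leading term xz: subtract (-2z)·f_2 from -4xz - \tfrac{14}{3}x - 3yz - 2y - \tfrac{1}{3} → -\tfrac{14}{3}x - 3yz - 2y + 16z^{2} + 12z - \tfrac{1}{3}
  leading term x: subtract (-\tfrac{7}{3})·f_2 from -\tfrac{14}{3}x - 3yz - 2y + 16z^{2} + 12z - \tfrac{1}{3} → -3yz - 2y + 16z^{2} + \tfrac{92}{3}z + \tfrac{41}{3}
  leading term yz: subtract (1)·f_3 from -3yz - 2y + 16z^{2} + \tfrac{92}{3}z + \tfrac{41}{3} → -2y + 16z^{2} + \tfrac{92}{3}z + \tfrac{50}{3}
  leading term y: no divisor's leading term divides it; move -2y to the remainder.
  leading term z^{2}: no divisor's leading term divides it; move 16z^{2} to the remainder.
  leading term z: no divisor's leading term divides it; move \tfrac{92}{3}z to the remainder.
  leading term 1: no divisor's leading term divides it; move \tfrac{50}{3} to the remainder.
  remainder -2y + 16z^{2} + \tfrac{92}{3}z + \tfrac{50}{3} ≠ 0; add h_5 = -2y + 16z^{2} + \tfrac{92}{3}z + \tfrac{50}{3} to the basis.

S(f_1,f_4): lcm = x^{2}. S = \tfrac{2}{3}xy + \tfrac{10}{9}xz + \tfrac{4}{9}x - \tfrac{1}{3}yz - \tfrac{1}{3}.
  leading term xy: subtract (\tfrac{1}{3}y)·f_2 from \tfrac{2}{3}xy + \tfrac{10}{9}xz + \tfrac{4}{9}x - \tfrac{1}{3}yz - \tfrac{1}{3} → \tfrac{10}{9}xz + \tfrac{4}{9}x - 3yz - 2y - \tfrac{1}{3}
  leading term xz: subtract (\tfrac{5}{9}z)·f_2 from \tfrac{10}{9}xz + \tfrac{4}{9}x - 3yz - 2y - \tfrac{1}{3} → \tfrac{4}{9}x - 3yz - 2y - \tfrac{40}{9}z^{2} - \tfrac{10}{3}z - \tfrac{1}{3}
  leading term x: subtract (\tfrac{2}{9})·f_2 from \tfrac{4}{9}x - 3yz - 2y - \tfrac{40}{9}z^{2} - \tfrac{10}{3}z - \tfrac{1}{3} → -3yz - 2y - \tfrac{40}{9}z^{2} - \tfrac{46}{9}z - \tfrac{5}{3}
  leading term yz: subtract (1)·f_3 from -3yz - 2y - \tfrac{40}{9}z^{2} - \tfrac{46}{9}z - \tfrac{5}{3} → -2y - \tfrac{40}{9}z^{2} - \tfrac{46}{9}z + \tfrac{4}{3}
  leading term y: subtract (1)·h_5 from -2y - \tfrac{40}{9}z^{2} - \tfrac{46}{9}z + \tfrac{4}{3} → -\tfrac{184}{9}z^{2} - \tfrac{322}{9}z - \tfrac{46}{3}
  leading term z^{2}: no divisor's leading term divides it; move -\tfrac{184}{9}z^{2} to the remainder.
  leading term z: no divisor's leading term divides it; move -\tfrac{322}{9}z to the remainder.
  leading term 1: no divisor's leading term divides it; move -\tfrac{46}{3} to the remainder.
  remainder -\tfrac{184}{9}z^{2} - \tfrac{322}{9}z - \tfrac{46}{3} ≠ 0; add h_6 = -\tfrac{184}{9}z^{2} - \tfrac{322}{9}z - \tfrac{46}{3} to the basis.

S(f_2,f_4): lcm = x. S = \tfrac{46}{9}z + \tfrac{46}{9}.
  leading term z: no divisor's leading term divides it; move \tfrac{46}{9}z to the remainder.
  leading term 1: no divisor's leading term divides it; move \tfrac{46}{9} to the remainder.
  remainder \tfrac{46}{9}z + \tfrac{46}{9} ≠ 0; add h_7 = \tfrac{46}{9}z + \tfrac{46}{9} to the basis.

The other S-polynomials (S(f_1,f_3), S(f_2,f_3), S(f_3,f_4), S(f_1,h_5), S(f_2,h_5), S(f_3,h_5), S(f_4,h_5), S(f_1,h_6), S(f_2,h_6), S(f_3,h_6), S(f_4,h_6), S(h_5,h_6), S(f_1,h_7), S(f_2,h_7), S(f_3,h_7), S(f_4,h_7), S(h_5,h_7), S(h_6,h_7)) all reduce to 0 modulo the current basis, so we have a Gröbner basis.
Inter-reduce: drop elements whose leading term is divisible by another's, tail-reduce, and make monic.
Reduced Gröbner basis: {x - 1, y - 1, z + 1}.
Label its elements g_1 = x - 1, g_2 = y - 1, g_3 = z + 1.

Reduce p = 2xz - x + 10 modulo G:
  leading term xz: subtract (2z)·g_1 from 2xz - x + 10 → -x + 2z + 10
  leading term x: subtract (-1)·g_1 from -x + 2z + 10 → 2z + 9
  leading term z: subtract (2)·g_3 from 2z + 9 → 7
  leading term 1: no divisor's leading term divides it; move 7 to the remainder.
  normal form = 7.
The normal form is nonzero, so p ∉ I. Since p minus its normal form lies in I, I + (p) = I + (r) where r = 7; decide whether this ideal is the whole ring.
Here r = 7 is a nonzero constant, hence a unit: 1 ∈ I + (p), the Gröbner basis of I + (p) is {1}, and the enlarged system has no common solution — adjoining p is inconsistent.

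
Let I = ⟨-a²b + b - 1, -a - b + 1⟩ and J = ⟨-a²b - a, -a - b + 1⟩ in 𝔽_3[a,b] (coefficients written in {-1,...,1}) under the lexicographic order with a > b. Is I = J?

For a fixed monomial order, each ideal has a unique reduced Gröbner basis; comparing bases decides equality.
Buchberger on the first generating set:
f_1 = -a²b + b - 1, LT = a²b.
f_2 = -a - b + 1, LT = a.

S(f_1,f_2): lcm = a²b. S = -ab² + ab - b + 1.
  reduce S modulo (f_1, f_2):
  remainder b³ + b² + 1 ≠ 0; add g_3 = b³ + b² + 1 to the basis.

The other S-polynomials (S(f_1,g_3), S(f_2,g_3)) all reduce to 0 modulo the current basis, so we have a Gröbner basis.
Inter-reduce: drop elements whose leading term is divisible by another's, tail-reduce, and make monic.
Reduced Gröbner basis: {a + b - 1, b³ + b² + 1}.

Buchberger on the second generating set:
h_1 = -a²b - a, LT = a²b.
h_2 = -a - b + 1, LT = a.

S(h_1,h_2): lcm = a²b. S = -ab² + ab + a.
  reduce S modulo (h_1, h_2):
  remainder b³ + b² + 1 ≠ 0; add k_3 = b³ + b² + 1 to the basis.

The other S-polynomials (S(h_1,k_3), S(h_2,k_3)) all reduce to 0 modulo the current basis, so we have a Gröbner basis.
Inter-reduce: drop elements whose leading term is divisible by another's, tail-reduce, and make monic.
Reduced Gröbner basis: {a + b - 1, b³ + b² + 1}.

Same reduced basis, so the two generating sets span the same ideal.
The same test decides containment: I ⊆ J iff every generator of I reduces to 0 modulo a Gröbner basis of J.

Yes, the ideals are equal.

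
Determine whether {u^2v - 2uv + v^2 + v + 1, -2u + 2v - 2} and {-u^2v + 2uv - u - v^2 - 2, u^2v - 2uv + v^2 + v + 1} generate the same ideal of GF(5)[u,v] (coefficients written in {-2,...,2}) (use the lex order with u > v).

For a fixed monomial order, each ideal has a unique reduced Gröbner basis; comparing bases decides equality.
Buchberger on the first generating set:
f_1 = u^2v - 2uv + v^2 + v + 1, LT = u^2v.
f_2 = -2u + 2v - 2, LT = u.

S(f_1,f_2): lcm = u^2v. S = uv^2 + 2uv + v^2 + v + 1.
  leading term uv^2: subtract (2v^2)·f_2 from uv^2 + 2uv + v^2 + v + 1 → 2uv + v^3 + v + 1
  leading term uv: subtract (-v)·f_2 from 2uv + v^3 + v + 1 → v^3 + 2v^2 - v + 1
  leading term v^3: no divisor's leading term divides it; move v^3 to the remainder.
  leading term v^2: no divisor's leading term divides it; move 2v^2 to the remainder.
  leading term v: no divisor's leading term divides it; move -v to the remainder.
  leading term 1: no divisor's leading term divides it; move 1 to the remainder.
  remainder v^3 + 2v^2 - v + 1 ≠ 0; add g_3 = v^3 + 2v^2 - v + 1 to the basis.

The other S-polynomials (S(f_1,g_3), S(f_2,g_3)) all reduce to 0 modulo the current basis, so we have a Gröbner basis.
Inter-reduce: drop elements whose leading term is divisible by another's, tail-reduce, and make monic.
Reduced Gröbner basis: {u - v + 1, v^3 + 2v^2 - v + 1}.

Buchberger on the second generating set:
h_1 = -u^2v + 2uv - u - v^2 - 2, LT = u^2v.
h_2 = u^2v - 2uv + v^2 + v + 1, LT = u^2v.

S(h_1,h_2): lcm = u^2v. S = u - v + 1.
  leading term u: no divisor's leading term divides it; move u to the remainder.
  leading term v: no divisor's leading term divides it; move -v to the remainder.
  leading term 1: no divisor's leading term divides it; move 1 to the remainder.
  remainder u - v + 1 ≠ 0; add k_3 = u - v + 1 to the basis.

S(h_1,k_3): lcm = u^2v. S = uv^2 + 2uv + u + v^2 + 2.
  leading term uv^2: subtract (v^2)·k_3 from uv^2 + 2uv + u + v^2 + 2 → 2uv + u + v^3 + 2
  leading term uv: subtract (2v)·k_3 from 2uv + u + v^3 + 2 → u + v^3 + 2v^2 - 2v + 2
  leading term u: subtract (1)·k_3 from u + v^3 + 2v^2 - 2v + 2 → v^3 + 2v^2 - v + 1
  leading term v^3: no divisor's leading term divides it; move v^3 to the remainder.
  leading term v^2: no divisor's leading term divides it; move 2v^2 to the remainder.
  leading term v: no divisor's leading term divides it; move -v to the remainder.
  leading term 1: no divisor's leading term divides it; move 1 to the remainder.
  remainder v^3 + 2v^2 - v + 1 ≠ 0; add k_4 = v^3 + 2v^2 - v + 1 to the basis.

The other S-polynomials (S(h_2,k_3), S(h_1,k_4), S(h_2,k_4), S(k_3,k_4)) all reduce to 0 modulo the current basis, so we have a Gröbner basis.
Inter-reduce: drop elements whose leading term is divisible by another's, tail-reduce, and make monic.
Reduced Gröbner basis: {u - v + 1, v^3 + 2v^2 - v + 1}.

Same reduced basis, so the two generating sets span the same ideal.

Yes, the ideals are equal.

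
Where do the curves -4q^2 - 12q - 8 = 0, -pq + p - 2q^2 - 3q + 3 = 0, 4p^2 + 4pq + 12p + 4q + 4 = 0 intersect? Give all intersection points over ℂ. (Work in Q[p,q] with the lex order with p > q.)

Compute a lex Gröbner basis by Buchberger's algorithm.
f_1 = -4q^2 - 12q - 8, LT = q^2.
f_2 = -pq + p - 2q^2 - 3q + 3, LT = pq.
f_3 = 4p^2 + 4pq + 12p + 4q + 4, LT = p^2.

S(f_1,f_2): lcm = pq^2. S = 4pq + 2p - 2q^3 - 3q^2 + 3q.
  leading term pq: subtract (-4)·f_2 from 4pq + 2p - 2q^3 - 3q^2 + 3q → 6p - 2q^3 - 11q^2 - 9q + 12
  leading term p: no divisor's leading term divides it; move 6p to the remainder.
  leading term q^3: subtract (1/2q)·f_1 from -2q^3 - 11q^2 - 9q + 12 → -5q^2 - 5q + 12
  leading term q^2: subtract (5/4)·f_1 from -5q^2 - 5q + 12 → 10q + 22
  leading term q: no divisor's leading term divides it; move 10q to the remainder.
  leading term 1: no divisor's leading term divides it; move 22 to the remainder.
  remainder 6p + 10q + 22 ≠ 0; add h_4 = 6p + 10q + 22 to the basis.

S(f_1,f_3): leading monomials are coprime, so the S-polynomial reduces to 0 (Buchberger's first criterion).
S(f_2,f_3): lcm = p^2q. S = -p^2 + pq^2 - 3p - q^2 - q.
  leading term p^2: subtract (-1/4)·f_3 from -p^2 + pq^2 - 3p - q^2 - q → pq^2 + pq - q^2 + 1
  leading term pq^2: subtract (-1/4p)·f_1 from pq^2 + pq - q^2 + 1 → -2pq - 2p - q^2 + 1
  leading term pq: subtract (2)·f_2 from -2pq - 2p - q^2 + 1 → -4p + 3q^2 + 6q - 5
  leading term p: subtract (-2/3)·h_4 from -4p + 3q^2 + 6q - 5 → 3q^2 + 38/3q + 29/3
  leading term q^2: subtract (-3/4)·f_1 from 3q^2 + 38/3q + 29/3 → 11/3q + 11/3
  leading term q: no divisor's leading term divides it; move 11/3q to the remainder.
  leading term 1: no divisor's leading term divides it; move 11/3 to the remainder.
  remainder 11/3q + 11/3 ≠ 0; add h_5 = 11/3q + 11/3 to the basis.

S(f_1,h_4): leading monomials are coprime, so the S-polynomial reduces to 0 (Buchberger's first criterion).
S(f_2,h_4): lcm = pq. S = -p + 1/3q^2 - 2/3q - 3.
  leading term p: subtract (-1/6)·h_4 from -p + 1/3q^2 - 2/3q - 3 → 1/3q^2 + q + 2/3
  leading term q^2: subtract (-1/12)·f_1 from 1/3q^2 + q + 2/3 → 0
  remainder 0.

S(f_3,h_4): lcm = p^2. S = -2/3pq - 2/3p + q + 1.
  leading term pq: subtract (2/3)·f_2 from -2/3pq - 2/3p + q + 1 → -4/3p + 4/3q^2 + 3q - 1
  leading term p: subtract (-2/9)·h_4 from -4/3p + 4/3q^2 + 3q - 1 → 4/3q^2 + 47/9q + 35/9
  leading term q^2: subtract (-1/3)·f_1 from 4/3q^2 + 47/9q + 35/9 → 11/9q + 11/9
  leading term q: subtract (1/3)·h_5 from 11/9q + 11/9 → 0
  remainder 0.

S(f_1,h_5): lcm = q^2. S = 2q + 2.
  leading term q: subtract (6/11)·h_5 from 2q + 2 → 0
  remainder 0.

S(f_2,h_5): lcm = pq. S = -2p + 2q^2 + 3q - 3.
  leading term p: subtract (-1/3)·h_4 from -2p + 2q^2 + 3q - 3 → 2q^2 + 19/3q + 13/3
  leading term q^2: subtract (-1/2)·f_1 from 2q^2 + 19/3q + 13/3 → 1/3q + 1/3
  leading term q: subtract (1/11)·h_5 from 1/3q + 1/3 → 0
  remainder 0.

S(f_3,h_5): leading monomials are coprime, so the S-polynomial reduces to 0 (Buchberger's first criterion).
S(h_4,h_5): leading monomials are coprime, so the S-polynomial reduces to 0 (Buchberger's first criterion).
Every S-polynomial of the final basis reduces to 0, so we have a Gröbner basis.
Inter-reduce: drop elements whose leading term is divisible by another's, tail-reduce, and make monic.
Reduced Gröbner basis: {p + 2, q + 1}.

Elimination: the polynomial q + 1 lies in the elimination ideal for q, so q ∈ {-1}. For each such q, the remaining basis elements (now univariate) give the rest of the solution.
  q = -1: the earlier basis element becomes p + 2 = 0, giving p = -2 — point (-2, -1).
Each listed point satisfies every original equation (direct substitution).

{(-2, -1)}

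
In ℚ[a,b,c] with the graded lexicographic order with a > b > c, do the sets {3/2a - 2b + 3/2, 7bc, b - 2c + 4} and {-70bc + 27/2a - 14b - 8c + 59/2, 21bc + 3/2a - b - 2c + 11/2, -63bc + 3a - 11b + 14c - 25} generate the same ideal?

Yes, the ideals are equal.

Two ideals are equal iff their reduced Gröbner bases coincide (the reduced basis is unique for a fixed ordering).
Buchberger on the first generating set:
f_1 = 3/2a - 2b + 3/2, LT = a.
f_2 = 7bc, LT = bc.
f_3 = b - 2c + 4, LT = b.

S(f_2,f_3): lcm = bc. S = 2c² - 4c.
  leading term c²: no divisor's leading term divides it; move 2c² to the remainder.
  leading term c: no divisor's leading term divides it; move -4c to the remainder.
  remainder 2c² - 4c ≠ 0; add g_4 = 2c² - 4c to the basis.

The other S-polynomials (S(f_1,f_2), S(f_1,f_3), S(f_1,g_4), S(f_2,g_4), S(f_3,g_4)) all reduce to 0 modulo the current basis, so we have a Gröbner basis.
Inter-reduce: drop elements whose leading term is divisible by another's, tail-reduce, and make monic.
Reduced Gröbner basis: {c² - 2c, a - 8/3c + 19/3, b - 2c + 4}.

Buchberger on the second generating set:
h_1 = -70bc + 27/2a - 14b - 8c + 59/2, LT = bc.
h_2 = 21bc + 3/2a - b - 2c + 11/2, LT = bc.
h_3 = -63bc + 3a - 11b + 14c - 25, LT = bc.

S(h_1,h_2): lcm = bc. S = -37/140a + 26/105b + 22/105c - 41/60.
  leading term a: no divisor's leading term divides it; move -37/140a to the remainder.
  leading term b: no divisor's leading term divides it; move 26/105b to the remainder.
  leading term c: no divisor's leading term divides it; move 22/105c to the remainder.
  leading term 1: no divisor's leading term divides it; move -41/60 to the remainder.
  remainder -37/140a + 26/105b + 22/105c - 41/60 ≠ 0; add k_4 = -37/140a + 26/105b + 22/105c - 41/60 to the basis.

S(h_1,h_3): lcm = bc. S = -61/420a + 8/315b + 106/315c - 1031/1260.
  leading term a: subtract (61/111)·k_4 from -61/420a + 8/315b + 106/315c - 1031/1260 → -86/777b + 172/777c - 344/777
  leading term b: no divisor's leading term divides it; move -86/777b to the remainder.
  leading term c: no divisor's leading term divides it; move 172/777c to the remainder.
  leading term 1: no divisor's leading term divides it; move -344/777 to the remainder.
  remainder -86/777b + 172/777c - 344/777 ≠ 0; add k_5 = -86/777b + 172/777c - 344/777 to the basis.

S(h_1,k_5): lcm = bc. S = 2c² - 27/140a + ⅕b - 136/35c - 59/140.
  leading term c²: no divisor's leading term divides it; move 2c² to the remainder.
  leading term a: subtract (27/37)·k_4 from -27/140a + ⅕b - 136/35c - 59/140 → 5/259b - 1046/259c + 20/259
  leading term b: subtract (-15/86)·k_5 from 5/259b - 1046/259c + 20/259 → -4c
  leading term c: no divisor's leading term divides it; move -4c to the remainder.
  remainder 2c² - 4c ≠ 0; add k_6 = 2c² - 4c to the basis.

The other S-polynomials (S(h_2,h_3), S(h_1,k_4), S(h_2,k_4), S(h_3,k_4), S(h_2,k_5), S(h_3,k_5), S(k_4,k_5), S(h_1,k_6), S(h_2,k_6), S(h_3,k_6), S(k_4,k_6), S(k_5,k_6)) all reduce to 0 modulo the current basis, so we have a Gröbner basis.
Inter-reduce: drop elements whose leading term is divisible by another's, tail-reduce, and make monic.
Reduced Gröbner basis: {c² - 2c, a - 8/3c + 19/3, b - 2c + 4}.

Same reduced basis, so the two generating sets span the same ideal.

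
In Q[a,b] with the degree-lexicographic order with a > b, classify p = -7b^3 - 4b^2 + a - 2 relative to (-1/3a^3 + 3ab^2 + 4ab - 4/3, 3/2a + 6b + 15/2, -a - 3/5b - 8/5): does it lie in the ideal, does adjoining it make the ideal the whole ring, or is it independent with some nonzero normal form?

First compute the reduced Gröbner basis of I by Buchberger's algorithm.
f_1 = -1/3a^3 + 3ab^2 + 4ab - 4/3, LT = a^3.
f_2 = 3/2a + 6b + 15/2, LT = a.
f_3 = -a - 3/5b - 8/5, LT = a.

S(f_1,f_2): lcm = a^3. S = -4a^2b - 9ab^2 - 5a^2 - 12ab + 4.
  reduce S modulo (f_1, f_2, f_3):
  remainder -28b^3 - 147b^2 - 240b - 121 ≠ 0; add h_4 = -28b^3 - 147b^2 - 240b - 121 to the basis.

S(f_1,f_3): lcm = a^3. S = -3/5a^2b - 9ab^2 - 8/5a^2 - 12ab + 4.
  reduce S modulo (f_1, f_2, f_3, h_4):
  remainder -476/5b^2 - 1717/7b - 5253/35 ≠ 0; add h_5 = -476/5b^2 - 1717/7b - 5253/35 to the basis.

S(f_2,f_3): lcm = a. S = 17/5b + 17/5.
  reduce S modulo (f_1, f_2, f_3, h_4, h_5):
  remainder 17/5b + 17/5 ≠ 0; add h_6 = 17/5b + 17/5 to the basis.

The other S-polynomials (S(f_1,h_4), S(f_2,h_4), S(f_3,h_4), S(f_1,h_5), S(f_2,h_5), S(f_3,h_5), S(h_4,h_5), S(f_1,h_6), S(f_2,h_6), S(f_3,h_6), S(h_4,h_6), S(h_5,h_6)) all reduce to 0 modulo the current basis, so we have a Gröbner basis.
Inter-reduce: drop elements whose leading term is divisible by another's, tail-reduce, and make monic.
Reduced Gröbner basis: {a + 1, b + 1}.
Label its elements g_1 = a + 1, g_2 = b + 1.

Reduce p = -7b^3 - 4b^2 + a - 2 modulo G:
  leading term b^3: subtract (-7b^2)·g_2 from -7b^3 - 4b^2 + a - 2 → 3b^2 + a - 2
  leading term b^2: subtract (3b)·g_2 from 3b^2 + a - 2 → a - 3b - 2
  leading term a: subtract (1)·g_1 from a - 3b - 2 → -3b - 3
  leading term b: subtract (-3)·g_2 from -3b - 3 → 0
  normal form = 0.
Since the normal form is 0, p ∈ I.

-7b^3 - 4b^2 + a - 2 lies in I (it reduces to 0).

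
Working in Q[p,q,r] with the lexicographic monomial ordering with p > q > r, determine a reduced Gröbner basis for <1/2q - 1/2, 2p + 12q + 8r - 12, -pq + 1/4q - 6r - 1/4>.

G = {p, q - 1, r}

f_1 = 1/2q - 1/2, LT = q.
f_2 = 2p + 12q + 8r - 12, LT = p.
f_3 = -pq + 1/4q - 6r - 1/4, LT = pq.

S(f_1,f_3): lcm = pq. S = -p + 1/4q - 6r - 1/4.
  leading term p: subtract (-1/2)·f_2 from -p + 1/4q - 6r - 1/4 → 25/4q - 2r - 25/4
  leading term q: subtract (25/2)·f_1 from 25/4q - 2r - 25/4 → -2r
  leading term r: no divisor's leading term divides it; move -2r to the remainder.
  remainder -2r ≠ 0; add g_4 = -2r to the basis.

The other S-polynomials (S(f_1,f_2), S(f_2,f_3), S(f_1,g_4), S(f_2,g_4), S(f_3,g_4)) all reduce to 0 modulo the current basis, so we have a Gröbner basis.
Inter-reduce: drop elements whose leading term is divisible by another's, tail-reduce, and make monic.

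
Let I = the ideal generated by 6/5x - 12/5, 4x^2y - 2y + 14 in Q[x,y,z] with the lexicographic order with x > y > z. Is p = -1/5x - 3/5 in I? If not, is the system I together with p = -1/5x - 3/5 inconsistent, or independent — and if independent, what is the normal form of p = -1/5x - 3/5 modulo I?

Adjoining -1/5x - 3/5 makes the ideal the whole ring: the system is inconsistent.

First compute the reduced Gröbner basis of I by Buchberger's algorithm.
f_1 = 6/5x - 12/5, LT = x.
f_2 = 4x^2y - 2y + 14, LT = x^2y.

S(f_1,f_2): lcm = x^2y. S = -2xy + 1/2y - 7/2.
  reduce S modulo (f_1, f_2):
  remainder -7/2y - 7/2 ≠ 0; add h_3 = -7/2y - 7/2 to the basis.

The other S-polynomials (S(f_1,h_3), S(f_2,h_3)) all reduce to 0 modulo the current basis, so we have a Gröbner basis.
Inter-reduce: drop elements whose leading term is divisible by another's, tail-reduce, and make monic.
Reduced Gröbner basis: {x - 2, y + 1}.
Label its elements g_1 = x - 2, g_2 = y + 1.

Reduce p = -1/5x - 3/5 modulo G:
  leading term x: subtract (-1/5)·g_1 from -1/5x - 3/5 → -1
  leading term 1: no divisor's leading term divides it; move -1 to the remainder.
  normal form = -1.
The normal form is nonzero, so p ∉ I. Since p minus its normal form lies in I, I + (p) = I + (r) where r = -1; decide whether this ideal is the whole ring.
Here r = -1 is a nonzero constant, hence a unit: 1 ∈ I + (p), the Gröbner basis of I + (p) is {1}, and the enlarged system has no common solution — adjoining p is inconsistent.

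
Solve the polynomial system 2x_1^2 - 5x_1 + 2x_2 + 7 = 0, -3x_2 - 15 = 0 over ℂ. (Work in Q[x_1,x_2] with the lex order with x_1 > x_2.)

{(-1/2, -5), (3, -5)}

Compute a lex Gröbner basis by Buchberger's algorithm.
f_1 = 2x_1^2 - 5x_1 + 2x_2 + 7, LT = x_1^2.
f_2 = -3x_2 - 15, LT = x_2.

The S-polynomials (S(f_1,f_2)) all reduce to 0 modulo the current basis, so we have a Gröbner basis.
Inter-reduce: drop elements whose leading term is divisible by another's, tail-reduce, and make monic.
Reduced Gröbner basis: {x_1^2 - 5/2x_1 - 3/2, x_2 + 5}.

The lex basis is triangular: the last element involves only x_2. Solving x_2 + 5 = 0 gives x_2 ∈ {-5}; substituting each value into the earlier elements determines the remaining variables.
  x_2 = -5: the earlier basis element becomes x_1^2 - 5/2x_1 - 3/2 = 0, giving x_1 = -1/2, 3 — points (-1/2, -5), (3, -5).
Each listed point satisfies every original equation (direct substitution).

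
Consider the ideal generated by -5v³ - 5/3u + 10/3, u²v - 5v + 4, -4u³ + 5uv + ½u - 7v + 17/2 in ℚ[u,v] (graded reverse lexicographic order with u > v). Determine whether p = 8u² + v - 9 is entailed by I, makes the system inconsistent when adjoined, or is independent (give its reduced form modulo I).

8u² + v - 9 lies in I (it reduces to 0).

First compute the reduced Gröbner basis of I by Buchberger's algorithm.
f_1 = -5v³ - 5/3u + 10/3, LT = v³.
f_2 = u²v - 5v + 4, LT = u²v.
f_3 = -4u³ + 5uv + ½u - 7v + 17/2, LT = u³.

S(f_1,f_2): lcm = u²v³. S = ⅓u³ + 5v³ - ⅔u² - 4v².
  reduce S modulo (f_1, f_2, f_3):
  remainder -⅔u² + 5/12uv - 4v² - 13/8u - 7/12v + 97/24 ≠ 0; add h_4 = -⅔u² + 5/12uv - 4v² - 13/8u - 7/12v + 97/24 to the basis.

S(f_2,f_3): lcm = u³v. S = 5/4uv² - 39/8uv - 7/4v² + 4u + 17/8v.
  reduce S modulo (f_1, f_2, f_3, h_4):
  remainder 5/4uv² - 39/8uv - 7/4v² + 4u + 17/8v ≠ 0; add h_5 = 5/4uv² - 39/8uv - 7/4v² + 4u + 17/8v to the basis.

S(f_3,h_4): lcm = u³. S = ⅝u²v - 6uv² - 39/16u² - 17/8uv + 95/16u + 7/4v - 17/8.
  reduce S modulo (f_1, f_2, f_3, h_4, h_5):
  remainder -17311/640uv + 249/40v² + 39781/1280u + 11013/640v - 4967/256 ≠ 0; add h_6 = -17311/640uv + 249/40v² + 39781/1280u + 11013/640v - 4967/256 to the basis.

S(f_1,h_5): lcm = uv³. S = 39/10uv² + 7/5v³ + ⅓u² - 16/5uv - 17/10v² - ⅔u.
  reduce S modulo (f_1, f_2, f_3, h_4, h_5, h_6):
  remainder 395726/86555v² - 114803/296760u + 221093/259665v - 4023263/692440 ≠ 0; add h_7 = 395726/86555v² - 114803/296760u + 221093/259665v - 4023263/692440 to the basis.

S(f_2,h_5): lcm = u²v². S = 39/10u²v + 7/5uv² - 16/5u² - 17/10uv - 5v² + 4v.
  reduce S modulo (f_1, f_2, f_3, h_4, h_5, h_6, h_7):
  remainder 80062121/11871780u + 65160368/2967945v - 60193117/3957260 ≠ 0; add h_8 = 80062121/11871780u + 65160368/2967945v - 60193117/3957260 to the basis.

S(f_1,h_6): lcm = uv³. S = 3984/17311v⁴ + 5683/4946uv² + 11013/17311v³ + ⅓u² - 24835/34622v² - ⅔u.
  reduce S modulo (f_1, f_2, f_3, h_4, h_5, h_6, h_7, h_8):
  remainder 4515463933520/4157866129893v - 4515463933520/4157866129893 ≠ 0; add h_9 = 4515463933520/4157866129893v - 4515463933520/4157866129893 to the basis.

The other S-polynomials (S(f_1,f_3), S(f_1,h_4), S(f_2,h_4), S(f_3,h_5), S(h_4,h_5), S(f_2,h_6), S(f_3,h_6), S(h_4,h_6), S(h_5,h_6), S(f_1,h_7), S(f_2,h_7), S(f_3,h_7), S(h_4,h_7), S(h_5,h_7), S(h_6,h_7), S(f_1,h_8), S(f_2,h_8), S(f_3,h_8), S(h_4,h_8), S(h_5,h_8), S(h_6,h_8), S(h_7,h_8), S(f_1,h_9), S(f_2,h_9), S(f_3,h_9), S(h_4,h_9), S(h_5,h_9), S(h_6,h_9), S(h_7,h_9), S(h_8,h_9)) all reduce to 0 modulo the current basis, so we have a Gröbner basis.
Inter-reduce: drop elements whose leading term is divisible by another's, tail-reduce, and make monic.
Reduced Gröbner basis: {u + 1, v - 1}.
Label its elements g_1 = u + 1, g_2 = v - 1.

Reduce p = 8u² + v - 9 modulo G:
  leading term u²: subtract (8u)·g_1 from 8u² + v - 9 → -8u + v - 9
  leading term u: subtract (-8)·g_1 from -8u + v - 9 → v - 1
  leading term v: subtract (1)·g_2 from v - 1 → 0
  normal form = 0.
Since the normal form is 0, p ∈ I.

Ideal membership is decidable via reduction modulo a Gröbner basis.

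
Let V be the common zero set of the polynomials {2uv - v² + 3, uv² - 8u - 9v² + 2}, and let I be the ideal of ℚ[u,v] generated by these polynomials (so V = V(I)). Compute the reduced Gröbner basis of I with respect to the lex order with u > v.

f_1 = 2uv - v² + 3, LT = uv.
f_2 = uv² - 8u - 9v² + 2, LT = uv².

S(f_1,f_2): lcm = uv². S = 8u - ½v³ + 9v² + 3/2v - 2.
  leading term u: no divisor's leading term divides it; move 8u to the remainder.
  leading term v³: no divisor's leading term divides it; move -½v³ to the remainder.
  leading term v²: no divisor's leading term divides it; move 9v² to the remainder.
  leading term v: no divisor's leading term divides it; move 3/2v to the remainder.
  leading term 1: no divisor's leading term divides it; move -2 to the remainder.
  remainder 8u - ½v³ + 9v² + 3/2v - 2 ≠ 0; add g_3 = 8u - ½v³ + 9v² + 3/2v - 2 to the basis.

S(f_1,g_3): lcm = uv. S = 1/16v⁴ - 9/8v³ - 11/16v² + ¼v + 3/2.
  leading term v⁴: no divisor's leading term divides it; move 1/16v⁴ to the remainder.
  leading term v³: no divisor's leading term divides it; move -9/8v³ to the remainder.
  leading term v²: no divisor's leading term divides it; move -11/16v² to the remainder.
  leading term v: no divisor's leading term divides it; move ¼v to the remainder.
  leading term 1: no divisor's leading term divides it; move 3/2 to the remainder.
  remainder 1/16v⁴ - 9/8v³ - 11/16v² + ¼v + 3/2 ≠ 0; add g_4 = 1/16v⁴ - 9/8v³ - 11/16v² + ¼v + 3/2 to the basis.

The other S-polynomials (S(f_2,g_3), S(f_1,g_4), S(f_2,g_4), S(g_3,g_4)) all reduce to 0 modulo the current basis, so we have a Gröbner basis.
Inter-reduce: drop elements whose leading term is divisible by another's, tail-reduce, and make monic.

G = {u - 1/16v³ + 9/8v² + 3/16v - ¼, v⁴ - 18v³ - 11v² + 4v + 24}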